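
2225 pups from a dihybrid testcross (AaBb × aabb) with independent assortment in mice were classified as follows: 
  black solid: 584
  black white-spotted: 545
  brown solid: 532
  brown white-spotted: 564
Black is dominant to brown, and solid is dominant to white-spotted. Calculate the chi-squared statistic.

2.777

A dihybrid testcross with independent assortment gives a 1:1:1:1 ratio.
Total ratio parts = 4. Expected numbers out of 2225:
  black solid: 2225 × 1/4 = 556.25
  black white-spotted: 2225 × 1/4 = 556.25
  brown solid: 2225 × 1/4 = 556.25
  brown white-spotted: 2225 × 1/4 = 556.25
χ² = Σ (O − E)² / E
  black solid: (584 − 556.25)² / 556.25 = 1.3844
  black white-spotted: (545 − 556.25)² / 556.25 = 0.2275
  brown solid: (532 − 556.25)² / 556.25 = 1.0572
  brown white-spotted: (564 − 556.25)² / 556.25 = 0.1080
χ² = 1.3844 + 0.2275 + 1.0572 + 0.1080 = 2.7771 ≈ 2.777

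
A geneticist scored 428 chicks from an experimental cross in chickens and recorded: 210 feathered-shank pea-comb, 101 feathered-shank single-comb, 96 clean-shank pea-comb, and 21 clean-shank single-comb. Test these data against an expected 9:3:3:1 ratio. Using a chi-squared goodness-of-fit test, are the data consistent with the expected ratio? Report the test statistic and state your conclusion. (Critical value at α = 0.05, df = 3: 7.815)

Expected counts for N = 428 under a 9:3:3:1 ratio (total parts = 16):
  feathered-shank pea-comb: 428 × 9/16 = 240.75
  feathered-shank single-comb: 428 × 3/16 = 80.25
  clean-shank pea-comb: 428 × 3/16 = 80.25
  clean-shank single-comb: 428 × 1/16 = 26.75
χ² = Σ (O − E)² / E
  feathered-shank pea-comb: (210 − 240.75)² / 240.75 = 3.9276
  feathered-shank single-comb: (101 − 80.25)² / 80.25 = 5.3653
  clean-shank pea-comb: (96 − 80.25)² / 80.25 = 3.0911
  clean-shank single-comb: (21 − 26.75)² / 26.75 = 1.2360
χ² = 3.9276 + 5.3653 + 3.0911 + 1.2360 = 13.620
Degrees of freedom = 4 − 1 = 3; critical value at α = 0.05 is 7.815.
Since 13.620 > 7.815, we reject the null hypothesis — the data do not fit the 9:3:3:1 ratio.

13.620; not consistent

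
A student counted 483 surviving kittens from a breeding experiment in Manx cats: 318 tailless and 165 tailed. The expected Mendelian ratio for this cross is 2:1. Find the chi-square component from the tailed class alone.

0.099

Total ratio parts = 3. Expected numbers out of 483:
  tailless: 483 × 2/3 = 322
  tailed: 483 × 1/3 = 161
Contribution of tailed: (165 − 161)² / 161 = 0.0994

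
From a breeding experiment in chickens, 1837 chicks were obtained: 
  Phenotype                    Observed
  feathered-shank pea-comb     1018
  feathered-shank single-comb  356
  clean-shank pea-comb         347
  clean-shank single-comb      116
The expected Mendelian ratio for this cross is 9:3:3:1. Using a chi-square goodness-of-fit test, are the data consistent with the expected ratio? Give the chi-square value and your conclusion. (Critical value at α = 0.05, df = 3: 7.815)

Total ratio parts = 16. Expected numbers out of 1837:
  feathered-shank pea-comb: 1837 × 9/16 = 1033.3125
  feathered-shank single-comb: 1837 × 3/16 = 344.4375
  clean-shank pea-comb: 1837 × 3/16 = 344.4375
  clean-shank single-comb: 1837 × 1/16 = 114.8125
χ² = Σ (O − E)² / E
  feathered-shank pea-comb: (1018 − 1033.3125)² / 1033.3125 = 0.2269
  feathered-shank single-comb: (356 − 344.4375)² / 344.4375 = 0.3881
  clean-shank pea-comb: (347 − 344.4375)² / 344.4375 = 0.0191
  clean-shank single-comb: (116 − 114.8125)² / 114.8125 = 0.0123
χ² = 0.2269 + 0.3881 + 0.0191 + 0.0123 = 0.6464 ≈ 0.646
Degrees of freedom = 4 − 1 = 3; critical value at α = 0.05 is 7.815.
Since 0.646 < 7.815, we fail to reject the null hypothesis — the data are consistent with the 9:3:3:1 ratio.

0.646; consistent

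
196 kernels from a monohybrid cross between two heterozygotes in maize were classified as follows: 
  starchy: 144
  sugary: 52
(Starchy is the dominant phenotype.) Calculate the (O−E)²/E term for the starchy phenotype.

0.061

For a monohybrid cross between heterozygotes with complete dominance, the expected phenotypic ratio is 3:1.
Expected counts for N = 196 under a 3:1 ratio (total parts = 4):
  starchy: 196 × 3/4 = 147
  sugary: 196 × 1/4 = 49
Contribution of starchy: (144 − 147)² / 147 = 0.0612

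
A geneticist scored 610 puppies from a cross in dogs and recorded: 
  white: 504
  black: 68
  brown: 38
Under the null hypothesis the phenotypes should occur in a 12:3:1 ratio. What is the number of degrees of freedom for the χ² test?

2

A goodness-of-fit test with 3 phenotype classes has df = 3 − 1 = 2.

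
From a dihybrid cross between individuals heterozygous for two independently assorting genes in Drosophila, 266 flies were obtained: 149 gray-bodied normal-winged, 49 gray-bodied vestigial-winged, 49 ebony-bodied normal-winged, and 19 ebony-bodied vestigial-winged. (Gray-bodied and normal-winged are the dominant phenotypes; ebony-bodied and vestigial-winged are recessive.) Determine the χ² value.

A dihybrid F₂ with independent assortment and complete dominance at both loci gives a 9:3:3:1 phenotypic ratio.
Total ratio parts = 16. Expected numbers out of 266:
  gray-bodied normal-winged: 266 × 9/16 = 149.625
  gray-bodied vestigial-winged: 266 × 3/16 = 49.875
  ebony-bodied normal-winged: 266 × 3/16 = 49.875
  ebony-bodied vestigial-winged: 266 × 1/16 = 16.625
χ² = Σ (O − E)² / E
  gray-bodied normal-winged: (149 − 149.625)² / 149.625 = 0.0026
  gray-bodied vestigial-winged: (49 − 49.875)² / 49.875 = 0.0154
  ebony-bodied normal-winged: (49 − 49.875)² / 49.875 = 0.0154
  ebony-bodied vestigial-winged: (19 − 16.625)² / 16.625 = 0.3393
χ² = 0.0026 + 0.0154 + 0.0154 + 0.3393 = 0.3727 ≈ 0.373

0.373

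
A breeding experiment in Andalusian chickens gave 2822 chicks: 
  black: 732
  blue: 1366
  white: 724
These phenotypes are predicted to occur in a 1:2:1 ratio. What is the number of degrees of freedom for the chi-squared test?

2

A goodness-of-fit test with 3 phenotype classes has df = 3 − 1 = 2.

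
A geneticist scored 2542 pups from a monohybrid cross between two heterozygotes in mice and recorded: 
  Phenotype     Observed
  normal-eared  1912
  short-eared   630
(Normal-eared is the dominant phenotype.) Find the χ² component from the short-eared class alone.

0.048

For a monohybrid cross between heterozygotes with complete dominance, the expected phenotypic ratio is 3:1.
Expected counts for N = 2542 under a 3:1 ratio (total parts = 4):
  normal-eared: 2542 × 3/4 = 1906.5
  short-eared: 2542 × 1/4 = 635.5
Contribution of short-eared: (630 − 635.5)² / 635.5 = 0.0476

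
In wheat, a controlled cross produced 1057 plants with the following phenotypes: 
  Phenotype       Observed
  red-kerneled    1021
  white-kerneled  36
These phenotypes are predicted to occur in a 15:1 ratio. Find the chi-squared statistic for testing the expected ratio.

The 15:1 ratio has 16 parts, so with N = 1057 the expected counts are:
  red-kerneled: 1057 × 15/16 = 990.9375
  white-kerneled: 1057 × 1/16 = 66.0625
χ² = Σ (O − E)² / E
  red-kerneled: (1021 − 990.9375)² / 990.9375 = 0.9120
  white-kerneled: (36 − 66.0625)² / 66.0625 = 13.6803
χ² = 0.9120 + 13.6803 = 14.5923 ≈ 14.592

14.592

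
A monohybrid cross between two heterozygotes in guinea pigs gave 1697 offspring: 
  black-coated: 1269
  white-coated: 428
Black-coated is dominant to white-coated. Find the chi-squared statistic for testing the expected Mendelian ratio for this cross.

For a monohybrid cross between heterozygotes with complete dominance, the expected phenotypic ratio is 3:1.
Total ratio parts = 4. Expected numbers out of 1697:
  black-coated: 1697 × 3/4 = 1272.75
  white-coated: 1697 × 1/4 = 424.25
χ² = Σ (O − E)² / E
  black-coated: (1269 − 1272.75)² / 1272.75 = 0.0110
  white-coated: (428 − 424.25)² / 424.25 = 0.0331
χ² = 0.0110 + 0.0331 = 0.0441 ≈ 0.044

0.044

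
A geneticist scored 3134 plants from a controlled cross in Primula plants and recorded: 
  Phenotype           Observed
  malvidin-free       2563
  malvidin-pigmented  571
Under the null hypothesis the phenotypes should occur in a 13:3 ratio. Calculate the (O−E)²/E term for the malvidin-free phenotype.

Under the 13:3 hypothesis (Σ ratio = 16, N = 3134):
  malvidin-free: 3134 × 13/16 = 2546.375
  malvidin-pigmented: 3134 × 3/16 = 587.625
Contribution of malvidin-free: (2563 − 2546.375)² / 2546.375 = 0.1085

0.109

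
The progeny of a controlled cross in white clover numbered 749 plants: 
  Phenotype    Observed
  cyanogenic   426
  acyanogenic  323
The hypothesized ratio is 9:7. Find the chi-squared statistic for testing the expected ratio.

Total ratio parts = 16. Expected numbers out of 749:
  cyanogenic: 749 × 9/16 = 421.3125
  acyanogenic: 749 × 7/16 = 327.6875
χ² = Σ (O − E)² / E
  cyanogenic: (426 − 421.3125)² / 421.3125 = 0.0522
  acyanogenic: (323 − 327.6875)² / 327.6875 = 0.0671
χ² = 0.0522 + 0.0671 = 0.1193 ≈ 0.119

0.119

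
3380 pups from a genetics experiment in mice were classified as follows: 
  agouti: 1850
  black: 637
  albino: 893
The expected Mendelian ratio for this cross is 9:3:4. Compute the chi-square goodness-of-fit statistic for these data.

Under the 9:3:4 hypothesis (Σ ratio = 16, N = 3380):
  agouti: 3380 × 9/16 = 1901.25
  black: 3380 × 3/16 = 633.75
  albino: 3380 × 4/16 = 845
χ² = Σ (O − E)² / E
  agouti: (1850 − 1901.25)² / 1901.25 = 1.3815
  black: (637 − 633.75)² / 633.75 = 0.0167
  albino: (893 − 845)² / 845 = 2.7266
χ² = 1.3815 + 0.0167 + 2.7266 = 4.1248 ≈ 4.125

4.125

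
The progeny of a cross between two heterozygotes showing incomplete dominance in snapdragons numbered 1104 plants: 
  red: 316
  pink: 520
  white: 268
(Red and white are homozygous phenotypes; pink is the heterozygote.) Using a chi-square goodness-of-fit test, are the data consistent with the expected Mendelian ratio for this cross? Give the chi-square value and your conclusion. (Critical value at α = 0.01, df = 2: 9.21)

With incomplete dominance, a heterozygote × heterozygote cross gives a 1:2:1 phenotypic ratio.
Total ratio parts = 4. Expected numbers out of 1104:
  red: 1104 × 1/4 = 276
  pink: 1104 × 2/4 = 552
  white: 1104 × 1/4 = 276
χ² = Σ (O − E)² / E
  red: (316 − 276)² / 276 = 5.7971
  pink: (520 − 552)² / 552 = 1.8551
  white: (268 − 276)² / 276 = 0.2319
χ² = 5.7971 + 1.8551 + 0.2319 = 7.8841 ≈ 7.884
Degrees of freedom = 3 − 1 = 2; critical value at α = 0.01 is 9.21.
Since 7.884 < 9.21, we fail to reject the null hypothesis — the data are consistent with the 1:2:1 ratio.

7.884; consistent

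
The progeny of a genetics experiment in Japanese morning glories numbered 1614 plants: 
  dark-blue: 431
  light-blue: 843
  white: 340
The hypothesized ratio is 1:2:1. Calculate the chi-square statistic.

Under the 1:2:1 hypothesis (Σ ratio = 4, N = 1614):
  dark-blue: 1614 × 1/4 = 403.5
  light-blue: 1614 × 2/4 = 807
  white: 1614 × 1/4 = 403.5
χ² = Σ (O − E)² / E
  dark-blue: (431 − 403.5)² / 403.5 = 1.8742
  light-blue: (843 − 807)² / 807 = 1.6059
  white: (340 − 403.5)² / 403.5 = 9.9932
χ² = 1.8742 + 1.6059 + 9.9932 = 13.4733 ≈ 13.473

13.473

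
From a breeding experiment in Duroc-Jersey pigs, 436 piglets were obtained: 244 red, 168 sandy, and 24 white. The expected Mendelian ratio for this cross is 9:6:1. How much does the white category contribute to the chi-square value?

Expected counts for N = 436 under a 9:6:1 ratio (total parts = 16):
  red: 436 × 9/16 = 245.25
  sandy: 436 × 6/16 = 163.5
  white: 436 × 1/16 = 27.25
Contribution of white: (24 − 27.25)² / 27.25 = 0.3876

0.388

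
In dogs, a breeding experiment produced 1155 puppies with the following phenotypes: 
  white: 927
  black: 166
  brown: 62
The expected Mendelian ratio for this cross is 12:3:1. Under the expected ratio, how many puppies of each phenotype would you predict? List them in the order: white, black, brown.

Total ratio parts = 16. Expected numbers out of 1155:
  white: 1155 × 12/16 = 866.25
  black: 1155 × 3/16 = 216.5625
  brown: 1155 × 1/16 = 72.1875

866.25, 216.5625, 72.1875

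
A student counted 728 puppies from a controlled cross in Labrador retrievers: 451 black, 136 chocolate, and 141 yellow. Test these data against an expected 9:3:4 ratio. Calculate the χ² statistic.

13.444

Expected counts for N = 728 under a 9:3:4 ratio (total parts = 16):
  black: 728 × 9/16 = 409.5
  chocolate: 728 × 3/16 = 136.5
  yellow: 728 × 4/16 = 182
χ² = Σ (O − E)² / E
  black: (451 − 409.5)² / 409.5 = 4.2057
  chocolate: (136 − 136.5)² / 136.5 = 0.0018
  yellow: (141 − 182)² / 182 = 9.2363
χ² = 4.2057 + 0.0018 + 9.2363 = 13.4438 ≈ 13.444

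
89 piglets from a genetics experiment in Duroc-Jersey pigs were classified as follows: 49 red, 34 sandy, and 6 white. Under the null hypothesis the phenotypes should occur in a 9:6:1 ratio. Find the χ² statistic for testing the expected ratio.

Under the 9:6:1 hypothesis (Σ ratio = 16, N = 89):
  red: 89 × 9/16 = 50.0625
  sandy: 89 × 6/16 = 33.375
  white: 89 × 1/16 = 5.5625
χ² = Σ (O − E)² / E
  red: (49 − 50.0625)² / 50.0625 = 0.0225
  sandy: (34 − 33.375)² / 33.375 = 0.0117
  white: (6 − 5.5625)² / 5.5625 = 0.0344
χ² = 0.0225 + 0.0117 + 0.0344 = 0.0686 ≈ 0.069

0.069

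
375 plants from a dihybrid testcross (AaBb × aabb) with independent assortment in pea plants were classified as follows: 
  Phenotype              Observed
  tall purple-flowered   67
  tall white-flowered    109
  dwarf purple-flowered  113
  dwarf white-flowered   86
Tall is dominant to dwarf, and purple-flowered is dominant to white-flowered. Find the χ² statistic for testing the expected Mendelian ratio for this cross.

14.707

A dihybrid testcross with independent assortment gives a 1:1:1:1 ratio.
Under the 1:1:1:1 hypothesis (Σ ratio = 4, N = 375):
  tall purple-flowered: 375 × 1/4 = 93.75
  tall white-flowered: 375 × 1/4 = 93.75
  dwarf purple-flowered: 375 × 1/4 = 93.75
  dwarf white-flowered: 375 × 1/4 = 93.75
χ² = Σ (O − E)² / E
  tall purple-flowered: (67 − 93.75)² / 93.75 = 7.6327
  tall white-flowered: (109 − 93.75)² / 93.75 = 2.4807
  dwarf purple-flowered: (113 − 93.75)² / 93.75 = 3.9527
  dwarf white-flowered: (86 − 93.75)² / 93.75 = 0.6407
χ² = 7.6327 + 2.4807 + 3.9527 + 0.6407 = 14.7068 ≈ 14.707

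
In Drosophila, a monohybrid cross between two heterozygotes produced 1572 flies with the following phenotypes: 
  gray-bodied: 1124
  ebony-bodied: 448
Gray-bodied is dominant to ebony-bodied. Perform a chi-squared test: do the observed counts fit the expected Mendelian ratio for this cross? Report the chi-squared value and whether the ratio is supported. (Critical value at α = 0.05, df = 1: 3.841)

For a monohybrid cross between heterozygotes with complete dominance, the expected phenotypic ratio is 3:1.
Expected counts for N = 1572 under a 3:1 ratio (total parts = 4):
  gray-bodied: 1572 × 3/4 = 1179
  ebony-bodied: 1572 × 1/4 = 393
χ² = Σ (O − E)² / E
  gray-bodied: (1124 − 1179)² / 1179 = 2.5657
  ebony-bodied: (448 − 393)² / 393 = 7.6972
χ² = 2.5657 + 7.6972 = 10.2629 ≈ 10.263
Degrees of freedom = 2 − 1 = 1; critical value at α = 0.05 is 3.841.
Since 10.263 > 3.841, we reject the null hypothesis — the data do not fit the 3:1 ratio.

10.263; not consistent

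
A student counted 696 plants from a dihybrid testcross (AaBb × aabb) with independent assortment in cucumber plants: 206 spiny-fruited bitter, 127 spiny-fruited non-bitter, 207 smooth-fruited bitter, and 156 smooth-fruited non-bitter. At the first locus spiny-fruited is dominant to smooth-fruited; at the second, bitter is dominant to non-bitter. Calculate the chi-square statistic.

26.701

A dihybrid testcross with independent assortment gives a 1:1:1:1 ratio.
Total ratio parts = 4. Expected numbers out of 696:
  spiny-fruited bitter: 696 × 1/4 = 174
  spiny-fruited non-bitter: 696 × 1/4 = 174
  smooth-fruited bitter: 696 × 1/4 = 174
  smooth-fruited non-bitter: 696 × 1/4 = 174
χ² = Σ (O − E)² / E
  spiny-fruited bitter: (206 − 174)² / 174 = 5.8851
  spiny-fruited non-bitter: (127 − 174)² / 174 = 12.6954
  smooth-fruited bitter: (207 − 174)² / 174 = 6.2586
  smooth-fruited non-bitter: (156 − 174)² / 174 = 1.8621
χ² = 5.8851 + 12.6954 + 6.2586 + 1.8621 = 26.7012 ≈ 26.701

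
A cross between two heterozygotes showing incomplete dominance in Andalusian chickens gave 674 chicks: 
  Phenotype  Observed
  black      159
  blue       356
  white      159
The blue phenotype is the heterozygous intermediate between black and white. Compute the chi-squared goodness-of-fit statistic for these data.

With incomplete dominance, a heterozygote × heterozygote cross gives a 1:2:1 phenotypic ratio.
Expected counts for N = 674 under a 1:2:1 ratio (total parts = 4):
  black: 674 × 1/4 = 168.5
  blue: 674 × 2/4 = 337
  white: 674 × 1/4 = 168.5
χ² = Σ (O − E)² / E
  black: (159 − 168.5)² / 168.5 = 0.5356
  blue: (356 − 337)² / 337 = 1.0712
  white: (159 − 168.5)² / 168.5 = 0.5356
χ² = 0.5356 + 1.0712 + 0.5356 = 2.1424 ≈ 2.142

2.142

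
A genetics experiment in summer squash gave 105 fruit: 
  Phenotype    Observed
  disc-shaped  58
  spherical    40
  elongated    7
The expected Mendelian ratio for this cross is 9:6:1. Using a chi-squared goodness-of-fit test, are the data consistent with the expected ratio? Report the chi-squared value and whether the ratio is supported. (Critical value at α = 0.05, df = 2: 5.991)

Under the 9:6:1 hypothesis (Σ ratio = 16, N = 105):
  disc-shaped: 105 × 9/16 = 59.0625
  spherical: 105 × 6/16 = 39.375
  elongated: 105 × 1/16 = 6.5625
χ² = Σ (O − E)² / E
  disc-shaped: (58 − 59.0625)² / 59.0625 = 0.0191
  spherical: (40 − 39.375)² / 39.375 = 0.0099
  elongated: (7 − 6.5625)² / 6.5625 = 0.0292
χ² = 0.0191 + 0.0099 + 0.0292 = 0.0582 ≈ 0.058
Degrees of freedom = 3 − 1 = 2; critical value at α = 0.05 is 5.991.
Since 0.058 < 5.991, we fail to reject the null hypothesis — the data are consistent with the 9:6:1 ratio.

0.058; consistent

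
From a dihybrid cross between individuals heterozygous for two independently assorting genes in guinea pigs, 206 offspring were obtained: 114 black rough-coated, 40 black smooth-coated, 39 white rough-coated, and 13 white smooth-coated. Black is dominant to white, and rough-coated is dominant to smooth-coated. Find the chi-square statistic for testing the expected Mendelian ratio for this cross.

A dihybrid F₂ with independent assortment and complete dominance at both loci gives a 9:3:3:1 phenotypic ratio.
The 9:3:3:1 ratio has 16 parts, so with N = 206 the expected counts are:
  black rough-coated: 206 × 9/16 = 115.875
  black smooth-coated: 206 × 3/16 = 38.625
  white rough-coated: 206 × 3/16 = 38.625
  white smooth-coated: 206 × 1/16 = 12.875
χ² = Σ (O − E)² / E
  black rough-coated: (114 − 115.875)² / 115.875 = 0.0303
  black smooth-coated: (40 − 38.625)² / 38.625 = 0.0489
  white rough-coated: (39 − 38.625)² / 38.625 = 0.0036
  white smooth-coated: (13 − 12.875)² / 12.875 = 0.0012
χ² = 0.0303 + 0.0489 + 0.0036 + 0.0012 = 0.084

0.084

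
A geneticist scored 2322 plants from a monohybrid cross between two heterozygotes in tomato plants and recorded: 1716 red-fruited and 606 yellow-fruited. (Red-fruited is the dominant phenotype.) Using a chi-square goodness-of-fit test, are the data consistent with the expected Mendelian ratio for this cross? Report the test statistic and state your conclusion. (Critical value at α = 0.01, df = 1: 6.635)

1.494; consistent

For a monohybrid cross between heterozygotes with complete dominance, the expected phenotypic ratio is 3:1.
Under the 3:1 hypothesis (Σ ratio = 4, N = 2322):
  red-fruited: 2322 × 3/4 = 1741.5
  yellow-fruited: 2322 × 1/4 = 580.5
χ² = Σ (O − E)² / E
  red-fruited: (1716 − 1741.5)² / 1741.5 = 0.3734
  yellow-fruited: (606 − 580.5)² / 580.5 = 1.1202
χ² = 0.3734 + 1.1202 = 1.4936 ≈ 1.494
Degrees of freedom = 2 − 1 = 1; critical value at α = 0.01 is 6.635.
Since 1.494 < 6.635, we fail to reject the null hypothesis — the data are consistent with the 3:1 ratio.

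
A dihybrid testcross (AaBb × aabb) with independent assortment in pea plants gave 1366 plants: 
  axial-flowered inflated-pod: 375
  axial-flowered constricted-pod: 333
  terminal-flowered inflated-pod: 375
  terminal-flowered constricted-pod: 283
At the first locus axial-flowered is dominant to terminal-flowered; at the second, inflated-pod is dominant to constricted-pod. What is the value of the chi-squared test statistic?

16.805

A dihybrid testcross with independent assortment gives a 1:1:1:1 ratio.
The 1:1:1:1 ratio has 4 parts, so with N = 1366 the expected counts are:
  axial-flowered inflated-pod: 1366 × 1/4 = 341.5
  axial-flowered constricted-pod: 1366 × 1/4 = 341.5
  terminal-flowered inflated-pod: 1366 × 1/4 = 341.5
  terminal-flowered constricted-pod: 1366 × 1/4 = 341.5
χ² = Σ (O − E)² / E
  axial-flowered inflated-pod: (375 − 341.5)² / 341.5 = 3.2862
  axial-flowered constricted-pod: (333 − 341.5)² / 341.5 = 0.2116
  terminal-flowered inflated-pod: (375 − 341.5)² / 341.5 = 3.2862
  terminal-flowered constricted-pod: (283 − 341.5)² / 341.5 = 10.0212
χ² = 3.2862 + 0.2116 + 3.2862 + 10.0212 = 16.8052 ≈ 16.805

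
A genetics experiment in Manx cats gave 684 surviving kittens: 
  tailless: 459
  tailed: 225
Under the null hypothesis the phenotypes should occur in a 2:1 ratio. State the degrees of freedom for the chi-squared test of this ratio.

1

A goodness-of-fit test with 2 phenotype classes has df = 2 − 1 = 1.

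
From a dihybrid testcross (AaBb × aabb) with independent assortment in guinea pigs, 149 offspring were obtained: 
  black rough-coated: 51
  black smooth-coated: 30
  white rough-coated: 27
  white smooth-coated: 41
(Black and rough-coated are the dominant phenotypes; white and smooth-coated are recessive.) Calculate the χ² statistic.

A dihybrid testcross with independent assortment gives a 1:1:1:1 ratio.
Under the 1:1:1:1 hypothesis (Σ ratio = 4, N = 149):
  black rough-coated: 149 × 1/4 = 37.25
  black smooth-coated: 149 × 1/4 = 37.25
  white rough-coated: 149 × 1/4 = 37.25
  white smooth-coated: 149 × 1/4 = 37.25
χ² = Σ (O − E)² / E
  black rough-coated: (51 − 37.25)² / 37.25 = 5.0755
  black smooth-coated: (30 − 37.25)² / 37.25 = 1.4111
  white rough-coated: (27 − 37.25)² / 37.25 = 2.8205
  white smooth-coated: (41 − 37.25)² / 37.25 = 0.3775
χ² = 5.0755 + 1.4111 + 2.8205 + 0.3775 = 9.6846 ≈ 9.685

9.685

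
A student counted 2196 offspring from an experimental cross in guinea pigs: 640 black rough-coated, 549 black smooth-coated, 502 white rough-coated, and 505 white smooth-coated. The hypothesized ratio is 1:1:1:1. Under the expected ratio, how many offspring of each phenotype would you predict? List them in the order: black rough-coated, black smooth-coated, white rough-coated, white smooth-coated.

Expected counts for N = 2196 under a 1:1:1:1 ratio (total parts = 4):
  black rough-coated: 2196 × 1/4 = 549
  black smooth-coated: 2196 × 1/4 = 549
  white rough-coated: 2196 × 1/4 = 549
  white smooth-coated: 2196 × 1/4 = 549

549, 549, 549, 549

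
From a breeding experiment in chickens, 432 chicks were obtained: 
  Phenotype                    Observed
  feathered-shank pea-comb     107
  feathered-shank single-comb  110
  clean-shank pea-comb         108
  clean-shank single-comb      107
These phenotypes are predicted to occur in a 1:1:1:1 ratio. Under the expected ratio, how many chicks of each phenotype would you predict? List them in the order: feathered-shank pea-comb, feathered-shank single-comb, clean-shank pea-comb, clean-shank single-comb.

The 1:1:1:1 ratio has 4 parts, so with N = 432 the expected counts are:
  feathered-shank pea-comb: 432 × 1/4 = 108
  feathered-shank single-comb: 432 × 1/4 = 108
  clean-shank pea-comb: 432 × 1/4 = 108
  clean-shank single-comb: 432 × 1/4 = 108

108, 108, 108, 108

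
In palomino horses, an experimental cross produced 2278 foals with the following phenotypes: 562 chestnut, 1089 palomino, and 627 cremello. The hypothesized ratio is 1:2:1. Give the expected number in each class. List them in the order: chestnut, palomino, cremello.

569.5, 1139, 569.5

The 1:2:1 ratio has 4 parts, so with N = 2278 the expected counts are:
  chestnut: 2278 × 1/4 = 569.5
  palomino: 2278 × 2/4 = 1139
  cremello: 2278 × 1/4 = 569.5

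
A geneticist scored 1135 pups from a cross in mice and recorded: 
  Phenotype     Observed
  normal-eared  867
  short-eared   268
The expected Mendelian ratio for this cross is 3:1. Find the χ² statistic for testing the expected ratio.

Expected counts for N = 1135 under a 3:1 ratio (total parts = 4):
  normal-eared: 1135 × 3/4 = 851.25
  short-eared: 1135 × 1/4 = 283.75
χ² = Σ (O − E)² / E
  normal-eared: (867 − 851.25)² / 851.25 = 0.2914
  short-eared: (268 − 283.75)² / 283.75 = 0.8742
χ² = 0.2914 + 0.8742 = 1.1656 ≈ 1.166

1.166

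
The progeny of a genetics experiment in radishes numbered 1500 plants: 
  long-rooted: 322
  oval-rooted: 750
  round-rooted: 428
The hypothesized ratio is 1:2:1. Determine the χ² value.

14.981

Expected counts for N = 1500 under a 1:2:1 ratio (total parts = 4):
  long-rooted: 1500 × 1/4 = 375
  oval-rooted: 1500 × 2/4 = 750
  round-rooted: 1500 × 1/4 = 375
χ² = Σ (O − E)² / E
  long-rooted: (322 − 375)² / 375 = 7.4907
  oval-rooted: (750 − 750)² / 750 = 0.0000
  round-rooted: (428 − 375)² / 375 = 7.4907
χ² = 7.4907 + 0.0000 + 7.4907 = 14.9814 ≈ 14.981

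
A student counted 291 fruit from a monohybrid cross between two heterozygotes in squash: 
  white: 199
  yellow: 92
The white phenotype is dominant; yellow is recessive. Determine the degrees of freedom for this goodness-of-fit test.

For a monohybrid cross between heterozygotes with complete dominance, the expected phenotypic ratio is 3:1.
A goodness-of-fit test with 2 phenotype classes has df = 2 − 1 = 1.

1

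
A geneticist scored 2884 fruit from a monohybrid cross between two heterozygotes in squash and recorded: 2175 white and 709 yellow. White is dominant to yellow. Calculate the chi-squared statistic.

For a monohybrid cross between heterozygotes with complete dominance, the expected phenotypic ratio is 3:1.
Expected counts for N = 2884 under a 3:1 ratio (total parts = 4):
  white: 2884 × 3/4 = 2163
  yellow: 2884 × 1/4 = 721
χ² = Σ (O − E)² / E
  white: (2175 − 2163)² / 2163 = 0.0666
  yellow: (709 − 721)² / 721 = 0.1997
χ² = 0.0666 + 0.1997 = 0.2663 ≈ 0.266

0.266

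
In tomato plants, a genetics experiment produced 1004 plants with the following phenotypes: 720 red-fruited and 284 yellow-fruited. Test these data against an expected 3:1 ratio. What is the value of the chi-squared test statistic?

Expected counts for N = 1004 under a 3:1 ratio (total parts = 4):
  red-fruited: 1004 × 3/4 = 753
  yellow-fruited: 1004 × 1/4 = 251
χ² = Σ (O − E)² / E
  red-fruited: (720 − 753)² / 753 = 1.4462
  yellow-fruited: (284 − 251)² / 251 = 4.3386
χ² = 1.4462 + 4.3386 = 5.7848 ≈ 5.785

5.785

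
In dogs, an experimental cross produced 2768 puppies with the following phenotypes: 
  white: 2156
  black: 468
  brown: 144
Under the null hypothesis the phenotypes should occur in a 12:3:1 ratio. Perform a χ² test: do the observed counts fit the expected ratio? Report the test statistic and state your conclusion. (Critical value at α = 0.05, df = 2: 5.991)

The 12:3:1 ratio has 16 parts, so with N = 2768 the expected counts are:
  white: 2768 × 12/16 = 2076
  black: 2768 × 3/16 = 519
  brown: 2768 × 1/16 = 173
χ² = Σ (O − E)² / E
  white: (2156 − 2076)² / 2076 = 3.0829
  black: (468 − 519)² / 519 = 5.0116
  brown: (144 − 173)² / 173 = 4.8613
χ² = 3.0829 + 5.0116 + 4.8613 = 12.9558 ≈ 12.956
Degrees of freedom = 3 − 1 = 2; critical value at α = 0.05 is 5.991.
Since 12.956 > 5.991, we reject the null hypothesis — the data do not fit the 12:3:1 ratio.

12.956; not consistent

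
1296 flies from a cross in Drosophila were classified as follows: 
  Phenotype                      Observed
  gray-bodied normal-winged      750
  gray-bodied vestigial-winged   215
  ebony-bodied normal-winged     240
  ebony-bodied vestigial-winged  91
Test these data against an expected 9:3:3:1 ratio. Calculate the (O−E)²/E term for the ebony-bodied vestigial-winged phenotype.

1.235

The 9:3:3:1 ratio has 16 parts, so with N = 1296 the expected counts are:
  gray-bodied normal-winged: 1296 × 9/16 = 729
  gray-bodied vestigial-winged: 1296 × 3/16 = 243
  ebony-bodied normal-winged: 1296 × 3/16 = 243
  ebony-bodied vestigial-winged: 1296 × 1/16 = 81
Contribution of ebony-bodied vestigial-winged: (91 − 81)² / 81 = 1.2346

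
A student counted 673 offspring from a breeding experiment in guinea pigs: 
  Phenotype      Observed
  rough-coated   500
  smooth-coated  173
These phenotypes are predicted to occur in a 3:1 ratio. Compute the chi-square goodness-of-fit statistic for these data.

Total ratio parts = 4. Expected numbers out of 673:
  rough-coated: 673 × 3/4 = 504.75
  smooth-coated: 673 × 1/4 = 168.25
χ² = Σ (O − E)² / E
  rough-coated: (500 − 504.75)² / 504.75 = 0.0447
  smooth-coated: (173 − 168.25)² / 168.25 = 0.1341
χ² = 0.0447 + 0.1341 = 0.1788 ≈ 0.179

0.179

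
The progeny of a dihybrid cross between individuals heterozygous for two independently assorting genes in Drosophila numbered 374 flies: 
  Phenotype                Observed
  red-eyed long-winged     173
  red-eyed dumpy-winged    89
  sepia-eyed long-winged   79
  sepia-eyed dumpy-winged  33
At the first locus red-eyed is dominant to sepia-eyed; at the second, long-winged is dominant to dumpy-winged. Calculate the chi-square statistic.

A dihybrid F₂ with independent assortment and complete dominance at both loci gives a 9:3:3:1 phenotypic ratio.
The 9:3:3:1 ratio has 16 parts, so with N = 374 the expected counts are:
  red-eyed long-winged: 374 × 9/16 = 210.375
  red-eyed dumpy-winged: 374 × 3/16 = 70.125
  sepia-eyed long-winged: 374 × 3/16 = 70.125
  sepia-eyed dumpy-winged: 374 × 1/16 = 23.375
χ² = Σ (O − E)² / E
  red-eyed long-winged: (173 − 210.375)² / 210.375 = 6.6400
  red-eyed dumpy-winged: (89 − 70.125)² / 70.125 = 5.0804
  sepia-eyed long-winged: (79 − 70.125)² / 70.125 = 1.1232
  sepia-eyed dumpy-winged: (33 − 23.375)² / 23.375 = 3.9632
χ² = 6.6400 + 5.0804 + 1.1232 + 3.9632 = 16.8068 ≈ 16.807

16.807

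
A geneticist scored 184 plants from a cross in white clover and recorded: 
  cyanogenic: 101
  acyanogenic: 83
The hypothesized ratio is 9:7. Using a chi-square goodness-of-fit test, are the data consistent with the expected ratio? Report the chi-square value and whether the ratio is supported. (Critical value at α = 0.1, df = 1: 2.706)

0.138; consistent

Total ratio parts = 16. Expected numbers out of 184:
  cyanogenic: 184 × 9/16 = 103.5
  acyanogenic: 184 × 7/16 = 80.5
χ² = Σ (O − E)² / E
  cyanogenic: (101 − 103.5)² / 103.5 = 0.0604
  acyanogenic: (83 − 80.5)² / 80.5 = 0.0776
χ² = 0.0604 + 0.0776 = 0.138
Degrees of freedom = 2 − 1 = 1; critical value at α = 0.1 is 2.706.
Since 0.138 < 2.706, we fail to reject the null hypothesis — the data are consistent with the 9:7 ratio.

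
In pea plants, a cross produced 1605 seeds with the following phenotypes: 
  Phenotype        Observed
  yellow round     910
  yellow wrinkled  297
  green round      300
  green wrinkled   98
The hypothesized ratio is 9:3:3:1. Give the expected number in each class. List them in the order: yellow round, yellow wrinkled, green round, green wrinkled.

Under the 9:3:3:1 hypothesis (Σ ratio = 16, N = 1605):
  yellow round: 1605 × 9/16 = 902.8125
  yellow wrinkled: 1605 × 3/16 = 300.9375
  green round: 1605 × 3/16 = 300.9375
  green wrinkled: 1605 × 1/16 = 100.3125

902.8125, 300.9375, 300.9375, 100.3125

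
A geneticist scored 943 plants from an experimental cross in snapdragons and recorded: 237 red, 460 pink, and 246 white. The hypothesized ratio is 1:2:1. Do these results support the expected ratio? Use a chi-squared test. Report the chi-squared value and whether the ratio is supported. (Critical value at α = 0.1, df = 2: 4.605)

Total ratio parts = 4. Expected numbers out of 943:
  red: 943 × 1/4 = 235.75
  pink: 943 × 2/4 = 471.5
  white: 943 × 1/4 = 235.75
χ² = Σ (O − E)² / E
  red: (237 − 235.75)² / 235.75 = 0.0066
  pink: (460 − 471.5)² / 471.5 = 0.2805
  white: (246 − 235.75)² / 235.75 = 0.4457
χ² = 0.0066 + 0.2805 + 0.4457 = 0.7328 ≈ 0.733
Degrees of freedom = 3 − 1 = 2; critical value at α = 0.1 is 4.605.
Since 0.733 < 4.605, we fail to reject the null hypothesis — the data are consistent with the 1:2:1 ratio.

0.733; consistent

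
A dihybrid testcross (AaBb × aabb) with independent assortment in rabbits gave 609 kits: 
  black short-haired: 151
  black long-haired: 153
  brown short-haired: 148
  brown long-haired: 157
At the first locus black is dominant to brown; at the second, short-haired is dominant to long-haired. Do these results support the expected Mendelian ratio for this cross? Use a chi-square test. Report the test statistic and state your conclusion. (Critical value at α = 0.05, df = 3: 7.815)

0.281; consistent

A dihybrid testcross with independent assortment gives a 1:1:1:1 ratio.
Under the 1:1:1:1 hypothesis (Σ ratio = 4, N = 609):
  black short-haired: 609 × 1/4 = 152.25
  black long-haired: 609 × 1/4 = 152.25
  brown short-haired: 609 × 1/4 = 152.25
  brown long-haired: 609 × 1/4 = 152.25
χ² = Σ (O − E)² / E
  black short-haired: (151 − 152.25)² / 152.25 = 0.0103
  black long-haired: (153 − 152.25)² / 152.25 = 0.0037
  brown short-haired: (148 − 152.25)² / 152.25 = 0.1186
  brown long-haired: (157 − 152.25)² / 152.25 = 0.1482
χ² = 0.0103 + 0.0037 + 0.1186 + 0.1482 = 0.2808 ≈ 0.281
Degrees of freedom = 4 − 1 = 3; critical value at α = 0.05 is 7.815.
Since 0.281 < 7.815, we fail to reject the null hypothesis — the data are consistent with the 1:1:1:1 ratio.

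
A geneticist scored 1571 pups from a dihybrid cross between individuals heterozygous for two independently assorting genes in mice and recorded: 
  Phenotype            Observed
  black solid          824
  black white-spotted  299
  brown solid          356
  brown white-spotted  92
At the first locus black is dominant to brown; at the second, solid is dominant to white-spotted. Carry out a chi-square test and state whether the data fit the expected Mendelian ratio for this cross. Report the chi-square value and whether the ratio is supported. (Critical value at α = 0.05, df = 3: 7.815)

A dihybrid F₂ with independent assortment and complete dominance at both loci gives a 9:3:3:1 phenotypic ratio.
The 9:3:3:1 ratio has 16 parts, so with N = 1571 the expected counts are:
  black solid: 1571 × 9/16 = 883.6875
  black white-spotted: 1571 × 3/16 = 294.5625
  brown solid: 1571 × 3/16 = 294.5625
  brown white-spotted: 1571 × 1/16 = 98.1875
χ² = Σ (O − E)² / E
  black solid: (824 − 883.6875)² / 883.6875 = 4.0315
  black white-spotted: (299 − 294.5625)² / 294.5625 = 0.0668
  brown solid: (356 − 294.5625)² / 294.5625 = 12.8141
  brown white-spotted: (92 − 98.1875)² / 98.1875 = 0.3899
χ² = 4.0315 + 0.0668 + 12.8141 + 0.3899 = 17.3023 ≈ 17.302
Degrees of freedom = 4 − 1 = 3; critical value at α = 0.05 is 7.815.
Since 17.302 > 7.815, we reject the null hypothesis — the data do not fit the 9:3:3:1 ratio.

17.302; not consistent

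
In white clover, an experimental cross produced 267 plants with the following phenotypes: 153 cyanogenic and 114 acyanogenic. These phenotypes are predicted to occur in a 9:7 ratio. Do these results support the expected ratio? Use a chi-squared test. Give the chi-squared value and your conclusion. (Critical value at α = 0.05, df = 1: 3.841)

The 9:7 ratio has 16 parts, so with N = 267 the expected counts are:
  cyanogenic: 267 × 9/16 = 150.1875
  acyanogenic: 267 × 7/16 = 116.8125
χ² = Σ (O − E)² / E
  cyanogenic: (153 − 150.1875)² / 150.1875 = 0.0527
  acyanogenic: (114 − 116.8125)² / 116.8125 = 0.0677
χ² = 0.0527 + 0.0677 = 0.1204 ≈ 0.120
Degrees of freedom = 2 − 1 = 1; critical value at α = 0.05 is 3.841.
Since 0.120 < 3.841, we fail to reject the null hypothesis — the data are consistent with the 9:7 ratio.

0.120; consistent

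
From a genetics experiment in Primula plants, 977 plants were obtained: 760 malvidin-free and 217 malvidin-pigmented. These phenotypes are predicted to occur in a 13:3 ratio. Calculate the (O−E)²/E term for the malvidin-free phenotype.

Expected counts for N = 977 under a 13:3 ratio (total parts = 16):
  malvidin-free: 977 × 13/16 = 793.8125
  malvidin-pigmented: 977 × 3/16 = 183.1875
Contribution of malvidin-free: (760 − 793.8125)² / 793.8125 = 1.4402

1.440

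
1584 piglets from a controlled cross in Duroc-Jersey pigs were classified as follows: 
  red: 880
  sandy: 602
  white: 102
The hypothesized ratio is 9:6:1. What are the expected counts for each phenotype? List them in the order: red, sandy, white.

The 9:6:1 ratio has 16 parts, so with N = 1584 the expected counts are:
  red: 1584 × 9/16 = 891
  sandy: 1584 × 6/16 = 594
  white: 1584 × 1/16 = 99

891, 594, 99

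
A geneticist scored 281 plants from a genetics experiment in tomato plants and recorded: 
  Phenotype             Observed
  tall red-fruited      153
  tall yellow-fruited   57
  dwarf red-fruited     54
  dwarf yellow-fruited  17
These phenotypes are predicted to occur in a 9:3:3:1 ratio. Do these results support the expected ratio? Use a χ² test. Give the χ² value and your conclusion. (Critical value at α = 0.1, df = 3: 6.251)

0.566; consistent

Total ratio parts = 16. Expected numbers out of 281:
  tall red-fruited: 281 × 9/16 = 158.0625
  tall yellow-fruited: 281 × 3/16 = 52.6875
  dwarf red-fruited: 281 × 3/16 = 52.6875
  dwarf yellow-fruited: 281 × 1/16 = 17.5625
χ² = Σ (O − E)² / E
  tall red-fruited: (153 − 158.0625)² / 158.0625 = 0.1621
  tall yellow-fruited: (57 − 52.6875)² / 52.6875 = 0.3530
  dwarf red-fruited: (54 − 52.6875)² / 52.6875 = 0.0327
  dwarf yellow-fruited: (17 − 17.5625)² / 17.5625 = 0.0180
χ² = 0.1621 + 0.3530 + 0.0327 + 0.0180 = 0.5658 ≈ 0.566
Degrees of freedom = 4 − 1 = 3; critical value at α = 0.1 is 6.251.
Since 0.566 < 6.251, we fail to reject the null hypothesis — the data are consistent with the 9:3:3:1 ratio.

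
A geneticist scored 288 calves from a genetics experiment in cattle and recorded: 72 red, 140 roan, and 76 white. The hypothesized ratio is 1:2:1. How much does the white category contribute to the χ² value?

0.222

Expected counts for N = 288 under a 1:2:1 ratio (total parts = 4):
  red: 288 × 1/4 = 72
  roan: 288 × 2/4 = 144
  white: 288 × 1/4 = 72
Contribution of white: (76 − 72)² / 72 = 0.2222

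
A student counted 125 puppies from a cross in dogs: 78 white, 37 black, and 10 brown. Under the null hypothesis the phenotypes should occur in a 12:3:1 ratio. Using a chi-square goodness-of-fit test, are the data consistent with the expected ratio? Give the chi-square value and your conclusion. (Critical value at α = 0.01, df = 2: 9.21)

Total ratio parts = 16. Expected numbers out of 125:
  white: 125 × 12/16 = 93.75
  black: 125 × 3/16 = 23.4375
  brown: 125 × 1/16 = 7.8125
χ² = Σ (O − E)² / E
  white: (78 − 93.75)² / 93.75 = 2.6460
  black: (37 − 23.4375)² / 23.4375 = 7.8482
  brown: (10 − 7.8125)² / 7.8125 = 0.6125
χ² = 2.6460 + 7.8482 + 0.6125 = 11.1067 ≈ 11.107
Degrees of freedom = 3 − 1 = 2; critical value at α = 0.01 is 9.21.
Since 11.107 > 9.21, we reject the null hypothesis — the data do not fit the 12:3:1 ratio.

11.107; not consistent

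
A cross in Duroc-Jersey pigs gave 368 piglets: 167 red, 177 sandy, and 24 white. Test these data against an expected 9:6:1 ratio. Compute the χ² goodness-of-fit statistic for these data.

Expected counts for N = 368 under a 9:6:1 ratio (total parts = 16):
  red: 368 × 9/16 = 207
  sandy: 368 × 6/16 = 138
  white: 368 × 1/16 = 23
χ² = Σ (O − E)² / E
  red: (167 − 207)² / 207 = 7.7295
  sandy: (177 − 138)² / 138 = 11.0217
  white: (24 − 23)² / 23 = 0.0435
χ² = 7.7295 + 11.0217 + 0.0435 = 18.7947 ≈ 18.795

18.795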